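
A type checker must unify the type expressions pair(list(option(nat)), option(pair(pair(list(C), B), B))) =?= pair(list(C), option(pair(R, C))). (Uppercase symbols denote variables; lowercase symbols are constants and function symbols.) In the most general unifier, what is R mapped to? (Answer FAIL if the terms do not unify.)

pair(list(option(nat)), option(nat))

Decompose pair/2: list(option(nat)) =?= list(C),  option(pair(pair(list(C), B), B)) =?= option(pair(R, C)).
Decompose list/1: option(nat) =?= C.
Bind C := option(nat); substituting into the remaining equation gives: option(pair(pair(list(option(nat)), B), B)) =?= option(pair(R, option(nat))).
Decompose option/1: pair(pair(list(option(nat)), B), B) =?= pair(R, option(nat)).
Decompose pair/2: pair(list(option(nat)), B) =?= R,  B =?= option(nat).
Bind R := pair(list(option(nat)), B); no other remaining equation mentions R.
Bind B := option(nat). Substituting into the earlier binding gives R := pair(list(option(nat)), option(nat)).
MGU = { C ↦ option(nat), R ↦ pair(list(option(nat)), option(nat)), B ↦ option(nat) }, so R ↦ pair(list(option(nat)), option(nat)).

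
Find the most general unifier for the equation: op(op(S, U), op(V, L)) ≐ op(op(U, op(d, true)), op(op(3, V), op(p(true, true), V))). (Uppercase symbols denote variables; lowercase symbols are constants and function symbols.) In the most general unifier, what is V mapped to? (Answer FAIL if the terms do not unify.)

FAIL

Decompose op/2: op(S, U) ≐ op(U, op(d, true)),  op(V, L) ≐ op(op(3, V), op(p(true, true), V)).
Decompose op/2: S ≐ U,  U ≐ op(d, true).
Bind S := U; no other remaining equation mentions S.
Bind U := op(d, true); no other remaining equation mentions U. Substituting into the earlier binding gives S := op(d, true).
Decompose op/2: V ≐ op(3, V),  L ≐ op(p(true, true), V).
Occurs check fails: V occurs in op(3, V); the equation V ≐ op(3, V) has no finite solution.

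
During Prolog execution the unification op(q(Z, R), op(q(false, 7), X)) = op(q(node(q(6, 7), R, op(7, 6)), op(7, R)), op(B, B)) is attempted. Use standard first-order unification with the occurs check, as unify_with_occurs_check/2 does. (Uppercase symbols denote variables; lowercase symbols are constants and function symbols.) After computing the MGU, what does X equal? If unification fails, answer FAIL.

Decompose op/2: q(Z, R) = q(node(q(6, 7), R, op(7, 6)), op(7, R)),  op(q(false, 7), X) = op(B, B).
Decompose q/2: Z = node(q(6, 7), R, op(7, 6)),  R = op(7, R).
Bind Z := node(q(6, 7), R, op(7, 6)); no other remaining equation mentions Z.
Occurs check fails: R occurs in op(7, R); the equation R = op(7, R) has no finite solution.

FAIL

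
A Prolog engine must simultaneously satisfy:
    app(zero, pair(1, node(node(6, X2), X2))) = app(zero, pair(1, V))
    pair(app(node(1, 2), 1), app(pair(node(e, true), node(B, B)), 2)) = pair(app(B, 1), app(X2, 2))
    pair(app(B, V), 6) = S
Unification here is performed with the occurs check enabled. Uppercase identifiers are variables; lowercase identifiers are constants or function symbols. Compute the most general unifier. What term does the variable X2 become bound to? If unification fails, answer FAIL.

pair(node(e, true), node(node(1, 2), node(1, 2)))

Decompose app/2: zero = zero,  pair(1, node(node(6, X2), X2)) = pair(1, V).
Delete trivial equation zero = zero.
Decompose pair/2: 1 = 1,  node(node(6, X2), X2) = V.
Delete trivial equation 1 = 1.
Bind V := node(node(6, X2), X2); substituting into the one remaining equation that mentions V gives: pair(app(B, node(node(6, X2), X2)), 6) = S.
Decompose pair/2: app(node(1, 2), 1) = app(B, 1),  app(pair(node(e, true), node(B, B)), 2) = app(X2, 2).
Decompose app/2: node(1, 2) = B,  1 = 1.
Bind B := node(1, 2); substituting into the 2 remaining equations that mention B gives: app(pair(node(e, true), node(node(1, 2), node(1, 2))), 2) = app(X2, 2),  pair(app(node(1, 2), node(node(6, X2), X2)), 6) = S.
Delete trivial equation 1 = 1.
Decompose app/2: pair(node(e, true), node(node(1, 2), node(1, 2))) = X2,  2 = 2.
Bind X2 := pair(node(e, true), node(node(1, 2), node(1, 2))); substituting into the one remaining equation that mentions X2 gives: pair(app(node(1, 2), node(node(6, pair(node(e, true), node(node(1, 2), node(1, 2)))), pair(node(e, true), node(node(1, 2), node(1, 2))))), 6) = S. Substituting into the earlier binding gives V := node(node(6, pair(node(e, true), node(node(1, 2), node(1, 2)))), pair(node(e, true), node(node(1, 2), node(1, 2)))).
Delete trivial equation 2 = 2.
Bind S := pair(app(node(1, 2), node(node(6, pair(node(e, true), node(node(1, 2), node(1, 2)))), pair(node(e, true), node(node(1, 2), node(1, 2))))), 6).
MGU = { V ↦ node(node(6, pair(node(e, true), node(node(1, 2), node(1, 2)))), pair(node(e, true), node(node(1, 2), node(1, 2)))), B ↦ node(1, 2), X2 ↦ pair(node(e, true), node(node(1, 2), node(1, 2))), S ↦ pair(app(node(1, 2), node(node(6, pair(node(e, true), node(node(1, 2), node(1, 2)))), pair(node(e, true), node(node(1, 2), node(1, 2))))), 6) }, so X2 ↦ pair(node(e, true), node(node(1, 2), node(1, 2))).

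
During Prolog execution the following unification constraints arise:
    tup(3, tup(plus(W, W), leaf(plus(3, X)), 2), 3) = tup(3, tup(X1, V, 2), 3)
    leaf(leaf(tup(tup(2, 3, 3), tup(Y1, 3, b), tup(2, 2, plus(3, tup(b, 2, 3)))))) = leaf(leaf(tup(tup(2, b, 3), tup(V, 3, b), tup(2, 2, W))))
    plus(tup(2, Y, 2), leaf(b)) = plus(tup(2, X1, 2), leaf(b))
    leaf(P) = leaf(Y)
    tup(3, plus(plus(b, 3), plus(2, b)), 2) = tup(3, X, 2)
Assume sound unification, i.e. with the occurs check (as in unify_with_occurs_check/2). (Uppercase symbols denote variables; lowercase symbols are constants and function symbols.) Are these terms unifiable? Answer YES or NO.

Decompose tup/3: 3 = 3,  tup(plus(W, W), leaf(plus(3, X)), 2) = tup(X1, V, 2),  3 = 3.
Delete trivial equation 3 = 3.
Decompose tup/3: plus(W, W) = X1,  leaf(plus(3, X)) = V,  2 = 2.
Bind X1 := plus(W, W); substituting into the one remaining equation that mentions X1 gives: plus(tup(2, Y, 2), leaf(b)) = plus(tup(2, plus(W, W), 2), leaf(b)).
Bind V := leaf(plus(3, X)); substituting into the one remaining equation that mentions V gives: leaf(leaf(tup(tup(2, 3, 3), tup(Y1, 3, b), tup(2, 2, plus(3, tup(b, 2, 3)))))) = leaf(leaf(tup(tup(2, b, 3), tup(leaf(plus(3, X)), 3, b), tup(2, 2, W)))).
Delete trivial equation 2 = 2.
Delete trivial equation 3 = 3.
Decompose leaf/1: leaf(tup(tup(2, 3, 3), tup(Y1, 3, b), tup(2, 2, plus(3, tup(b, 2, 3))))) = leaf(tup(tup(2, b, 3), tup(leaf(plus(3, X)), 3, b), tup(2, 2, W))).
Decompose leaf/1: tup(tup(2, 3, 3), tup(Y1, 3, b), tup(2, 2, plus(3, tup(b, 2, 3)))) = tup(tup(2, b, 3), tup(leaf(plus(3, X)), 3, b), tup(2, 2, W)).
Decompose tup/3: tup(2, 3, 3) = tup(2, b, 3),  tup(Y1, 3, b) = tup(leaf(plus(3, X)), 3, b),  tup(2, 2, plus(3, tup(b, 2, 3))) = tup(2, 2, W).
Decompose tup/3: 2 = 2,  3 = b,  3 = 3.
Delete trivial equation 2 = 2.
Clash: constants 3 and b differ; no unifier exists.

NO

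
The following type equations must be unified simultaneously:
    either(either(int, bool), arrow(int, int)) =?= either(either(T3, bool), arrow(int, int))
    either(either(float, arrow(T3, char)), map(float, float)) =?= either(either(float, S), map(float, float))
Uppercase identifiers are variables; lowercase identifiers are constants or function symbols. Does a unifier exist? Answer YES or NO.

Decompose either/2: either(int, bool) =?= either(T3, bool),  arrow(int, int) =?= arrow(int, int).
Decompose either/2: int =?= T3,  bool =?= bool.
Bind T3 := int; substituting into the one remaining equation that mentions T3 gives: either(either(float, arrow(int, char)), map(float, float)) =?= either(either(float, S), map(float, float)).
Delete trivial equation bool =?= bool.
Delete trivial equation arrow(int, int) =?= arrow(int, int).
Decompose either/2: either(float, arrow(int, char)) =?= either(float, S),  map(float, float) =?= map(float, float).
Decompose either/2: float =?= float,  arrow(int, char) =?= S.
Delete trivial equation float =?= float.
Bind S := arrow(int, char); no other remaining equation mentions S.
Delete trivial equation map(float, float) =?= map(float, float).
No equations remain and no clash or occurs-check failure arose, so a unifier exists.

YES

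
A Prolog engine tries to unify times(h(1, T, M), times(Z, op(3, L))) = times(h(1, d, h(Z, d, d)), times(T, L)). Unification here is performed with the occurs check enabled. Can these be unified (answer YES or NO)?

Decompose times/2: h(1, T, M) = h(1, d, h(Z, d, d)),  times(Z, op(3, L)) = times(T, L).
Decompose h/3: 1 = 1,  T = d,  M = h(Z, d, d).
Delete trivial equation 1 = 1.
Bind T := d; substituting into the one remaining equation that mentions T gives: times(Z, op(3, L)) = times(d, L).
Bind M := h(Z, d, d); no other remaining equation mentions M.
Decompose times/2: Z = d,  op(3, L) = L.
Bind Z := d; no other remaining equation mentions Z. Substituting into the earlier binding gives M := h(d, d, d).
Occurs check fails: L occurs in op(3, L); the equation L = op(3, L) has no finite solution.

NO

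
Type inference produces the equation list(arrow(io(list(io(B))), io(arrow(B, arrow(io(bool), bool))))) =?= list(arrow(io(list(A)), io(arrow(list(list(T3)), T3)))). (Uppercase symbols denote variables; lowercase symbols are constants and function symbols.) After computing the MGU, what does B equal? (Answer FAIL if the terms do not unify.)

list(list(arrow(io(bool), bool)))

Decompose list/1: arrow(io(list(io(B))), io(arrow(B, arrow(io(bool), bool)))) =?= arrow(io(list(A)), io(arrow(list(list(T3)), T3))).
Decompose arrow/2: io(list(io(B))) =?= io(list(A)),  io(arrow(B, arrow(io(bool), bool))) =?= io(arrow(list(list(T3)), T3)).
Decompose io/1: list(io(B)) =?= list(A).
Decompose list/1: io(B) =?= A.
Bind A := io(B); no other remaining equation mentions A.
Decompose io/1: arrow(B, arrow(io(bool), bool)) =?= arrow(list(list(T3)), T3).
Decompose arrow/2: B =?= list(list(T3)),  arrow(io(bool), bool) =?= T3.
Bind B := list(list(T3)); no other remaining equation mentions B. Substituting into the earlier binding gives A := io(list(list(T3))).
Bind T3 := arrow(io(bool), bool). Substituting into the earlier bindings gives A := io(list(list(arrow(io(bool), bool)))), B := list(list(arrow(io(bool), bool))).
MGU = { A -> io(list(list(arrow(io(bool), bool)))), B -> list(list(arrow(io(bool), bool))), T3 -> arrow(io(bool), bool) }, so B -> list(list(arrow(io(bool), bool))).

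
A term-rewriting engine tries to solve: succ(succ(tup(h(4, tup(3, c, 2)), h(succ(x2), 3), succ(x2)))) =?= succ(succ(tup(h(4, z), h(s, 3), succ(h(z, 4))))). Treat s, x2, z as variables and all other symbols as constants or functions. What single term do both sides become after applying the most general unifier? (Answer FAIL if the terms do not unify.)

succ(succ(tup(h(4, tup(3, c, 2)), h(succ(h(tup(3, c, 2), 4)), 3), succ(h(tup(3, c, 2), 4)))))

Decompose succ/1: succ(tup(h(4, tup(3, c, 2)), h(succ(x2), 3), succ(x2))) =?= succ(tup(h(4, z), h(s, 3), succ(h(z, 4)))).
Decompose succ/1: tup(h(4, tup(3, c, 2)), h(succ(x2), 3), succ(x2)) =?= tup(h(4, z), h(s, 3), succ(h(z, 4))).
Decompose tup/3: h(4, tup(3, c, 2)) =?= h(4, z),  h(succ(x2), 3) =?= h(s, 3),  succ(x2) =?= succ(h(z, 4)).
Decompose h/2: 4 =?= 4,  tup(3, c, 2) =?= z.
Delete trivial equation 4 =?= 4.
Bind z := tup(3, c, 2); substituting into the one remaining equation that mentions z gives: succ(x2) =?= succ(h(tup(3, c, 2), 4)).
Decompose h/2: succ(x2) =?= s,  3 =?= 3.
Bind s := succ(x2); no other remaining equation mentions s.
Delete trivial equation 3 =?= 3.
Decompose succ/1: x2 =?= h(tup(3, c, 2), 4).
Bind x2 := h(tup(3, c, 2), 4). Substituting into the earlier binding gives s := succ(h(tup(3, c, 2), 4)).
Applying the MGU to either side gives succ(succ(tup(h(4, tup(3, c, 2)), h(succ(h(tup(3, c, 2), 4)), 3), succ(h(tup(3, c, 2), 4))))).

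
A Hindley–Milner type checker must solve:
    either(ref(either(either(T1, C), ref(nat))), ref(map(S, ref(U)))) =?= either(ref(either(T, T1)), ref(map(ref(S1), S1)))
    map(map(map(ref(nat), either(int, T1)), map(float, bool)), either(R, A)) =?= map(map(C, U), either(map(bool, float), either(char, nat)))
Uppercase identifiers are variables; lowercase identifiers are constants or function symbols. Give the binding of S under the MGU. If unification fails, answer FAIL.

ref(ref(map(float, bool)))

Decompose either/2: ref(either(either(T1, C), ref(nat))) =?= ref(either(T, T1)),  ref(map(S, ref(U))) =?= ref(map(ref(S1), S1)).
Decompose ref/1: either(either(T1, C), ref(nat)) =?= either(T, T1).
Decompose either/2: either(T1, C) =?= T,  ref(nat) =?= T1.
Bind T := either(T1, C); no other remaining equation mentions T.
Bind T1 := ref(nat); substituting into the one remaining equation that mentions T1 gives: map(map(map(ref(nat), either(int, ref(nat))), map(float, bool)), either(R, A)) =?= map(map(C, U), either(map(bool, float), either(char, nat))). Substituting into the earlier binding gives T := either(ref(nat), C).
Decompose ref/1: map(S, ref(U)) =?= map(ref(S1), S1).
Decompose map/2: S =?= ref(S1),  ref(U) =?= S1.
Bind S := ref(S1); no other remaining equation mentions S.
Bind S1 := ref(U); no other remaining equation mentions S1. Substituting into the earlier binding gives S := ref(ref(U)).
Decompose map/2: map(map(ref(nat), either(int, ref(nat))), map(float, bool)) =?= map(C, U),  either(R, A) =?= either(map(bool, float), either(char, nat)).
Decompose map/2: map(ref(nat), either(int, ref(nat))) =?= C,  map(float, bool) =?= U.
Bind C := map(ref(nat), either(int, ref(nat))); no other remaining equation mentions C. Substituting into the earlier binding gives T := either(ref(nat), map(ref(nat), either(int, ref(nat)))).
Bind U := map(float, bool); no other remaining equation mentions U. Substituting into the earlier bindings gives S := ref(ref(map(float, bool))), S1 := ref(map(float, bool)).
Decompose either/2: R =?= map(bool, float),  A =?= either(char, nat).
Bind R := map(bool, float); no other remaining equation mentions R.
Bind A := either(char, nat).
MGU = { T -> either(ref(nat), map(ref(nat), either(int, ref(nat)))), T1 -> ref(nat), S -> ref(ref(map(float, bool))), S1 -> ref(map(float, bool)), C -> map(ref(nat), either(int, ref(nat))), U -> map(float, bool), R -> map(bool, float), A -> either(char, nat) }, so S -> ref(ref(map(float, bool))).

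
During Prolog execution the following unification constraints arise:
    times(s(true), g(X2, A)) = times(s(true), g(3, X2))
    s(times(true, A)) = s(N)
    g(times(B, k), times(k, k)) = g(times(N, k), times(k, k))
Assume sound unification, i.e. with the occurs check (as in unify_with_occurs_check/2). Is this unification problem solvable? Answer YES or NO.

YES

Decompose times/2: s(true) = s(true),  g(X2, A) = g(3, X2).
Delete trivial equation s(true) = s(true).
Decompose g/2: X2 = 3,  A = X2.
Bind X2 := 3; substituting into the one remaining equation that mentions X2 gives: A = 3.
Bind A := 3; substituting into the one remaining equation that mentions A gives: s(times(true, 3)) = s(N).
Decompose s/1: times(true, 3) = N.
Bind N := times(true, 3); substituting into the remaining equation gives: g(times(B, k), times(k, k)) = g(times(times(true, 3), k), times(k, k)).
Decompose g/2: times(B, k) = times(times(true, 3), k),  times(k, k) = times(k, k).
Decompose times/2: B = times(true, 3),  k = k.
Bind B := times(true, 3); no other remaining equation mentions B.
Delete trivial equation k = k.
Delete trivial equation times(k, k) = times(k, k).
No equations remain and no clash or occurs-check failure arose, so a unifier exists.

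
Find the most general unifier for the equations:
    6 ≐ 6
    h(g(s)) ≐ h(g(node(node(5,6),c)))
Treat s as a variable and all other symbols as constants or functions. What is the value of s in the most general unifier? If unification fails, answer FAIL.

Delete trivial equation 6 ≐ 6.
Decompose h/1: g(s) ≐ g(node(node(5,6),c)).
Decompose g/1: s ≐ node(node(5,6),c).
Bind s := node(node(5,6),c).
MGU = { s ↦ node(node(5,6),c) }, so s ↦ node(node(5,6),c).

node(node(5,6),c)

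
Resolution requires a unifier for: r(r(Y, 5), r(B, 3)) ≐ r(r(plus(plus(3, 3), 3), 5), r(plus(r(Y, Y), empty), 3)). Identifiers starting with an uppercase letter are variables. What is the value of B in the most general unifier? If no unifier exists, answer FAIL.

Decompose r/2: r(Y, 5) ≐ r(plus(plus(3, 3), 3), 5),  r(B, 3) ≐ r(plus(r(Y, Y), empty), 3).
Decompose r/2: Y ≐ plus(plus(3, 3), 3),  5 ≐ 5.
Bind Y := plus(plus(3, 3), 3); substituting into the one remaining equation that mentions Y gives: r(B, 3) ≐ r(plus(r(plus(plus(3, 3), 3), plus(plus(3, 3), 3)), empty), 3).
Delete trivial equation 5 ≐ 5.
Decompose r/2: B ≐ plus(r(plus(plus(3, 3), 3), plus(plus(3, 3), 3)), empty),  3 ≐ 3.
Bind B := plus(r(plus(plus(3, 3), 3), plus(plus(3, 3), 3)), empty); no other remaining equation mentions B.
Delete trivial equation 3 ≐ 3.
MGU = { Y := plus(plus(3, 3), 3), B := plus(r(plus(plus(3, 3), 3), plus(plus(3, 3), 3)), empty) }, so B := plus(r(plus(plus(3, 3), 3), plus(plus(3, 3), 3)), empty).

plus(r(plus(plus(3, 3), 3), plus(plus(3, 3), 3)), empty)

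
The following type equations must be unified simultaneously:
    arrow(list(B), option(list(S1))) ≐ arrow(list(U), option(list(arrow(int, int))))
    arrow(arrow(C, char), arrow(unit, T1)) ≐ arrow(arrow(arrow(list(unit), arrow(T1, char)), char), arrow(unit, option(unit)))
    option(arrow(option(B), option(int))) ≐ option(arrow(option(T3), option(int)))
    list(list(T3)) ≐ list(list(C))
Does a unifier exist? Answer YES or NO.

YES

Decompose arrow/2: list(B) ≐ list(U),  option(list(S1)) ≐ option(list(arrow(int, int))).
Decompose list/1: B ≐ U.
Bind B := U; substituting into the one remaining equation that mentions B gives: option(arrow(option(U), option(int))) ≐ option(arrow(option(T3), option(int))).
Decompose option/1: list(S1) ≐ list(arrow(int, int)).
Decompose list/1: S1 ≐ arrow(int, int).
Bind S1 := arrow(int, int); no other remaining equation mentions S1.
Decompose arrow/2: arrow(C, char) ≐ arrow(arrow(list(unit), arrow(T1, char)), char),  arrow(unit, T1) ≐ arrow(unit, option(unit)).
Decompose arrow/2: C ≐ arrow(list(unit), arrow(T1, char)),  char ≐ char.
Bind C := arrow(list(unit), arrow(T1, char)); substituting into the one remaining equation that mentions C gives: list(list(T3)) ≐ list(list(arrow(list(unit), arrow(T1, char)))).
Delete trivial equation char ≐ char.
Decompose arrow/2: unit ≐ unit,  T1 ≐ option(unit).
Delete trivial equation unit ≐ unit.
Bind T1 := option(unit); substituting into the one remaining equation that mentions T1 gives: list(list(T3)) ≐ list(list(arrow(list(unit), arrow(option(unit), char)))). Substituting into the earlier binding gives C := arrow(list(unit), arrow(option(unit), char)).
Decompose option/1: arrow(option(U), option(int)) ≐ arrow(option(T3), option(int)).
Decompose arrow/2: option(U) ≐ option(T3),  option(int) ≐ option(int).
Decompose option/1: U ≐ T3.
Bind U := T3; no other remaining equation mentions U. Substituting into the earlier binding gives B := T3.
Delete trivial equation option(int) ≐ option(int).
Decompose list/1: list(T3) ≐ list(arrow(list(unit), arrow(option(unit), char))).
Decompose list/1: T3 ≐ arrow(list(unit), arrow(option(unit), char)).
Bind T3 := arrow(list(unit), arrow(option(unit), char)). Substituting into the earlier bindings gives B := arrow(list(unit), arrow(option(unit), char)), U := arrow(list(unit), arrow(option(unit), char)).
No equations remain and no clash or occurs-check failure arose, so a unifier exists.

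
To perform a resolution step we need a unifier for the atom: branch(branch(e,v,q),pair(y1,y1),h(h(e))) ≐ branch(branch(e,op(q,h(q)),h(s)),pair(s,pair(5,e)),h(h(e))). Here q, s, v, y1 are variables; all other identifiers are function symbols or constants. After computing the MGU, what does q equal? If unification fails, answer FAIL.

h(pair(5,e))

Decompose branch/3: branch(e,v,q) ≐ branch(e,op(q,h(q)),h(s)),  pair(y1,y1) ≐ pair(s,pair(5,e)),  h(h(e)) ≐ h(h(e)).
Decompose branch/3: e ≐ e,  v ≐ op(q,h(q)),  q ≐ h(s).
Delete trivial equation e ≐ e.
Bind v := op(q,h(q)); no other remaining equation mentions v.
Bind q := h(s); no other remaining equation mentions q. Substituting into the earlier binding gives v := op(h(s),h(h(s))).
Decompose pair/2: y1 ≐ s,  y1 ≐ pair(5,e).
Bind y1 := s; substituting into the one remaining equation that mentions y1 gives: s ≐ pair(5,e).
Bind s := pair(5,e); no other remaining equation mentions s. Substituting into the earlier bindings gives v := op(h(pair(5,e)),h(h(pair(5,e)))), q := h(pair(5,e)), y1 := pair(5,e).
Delete trivial equation h(h(e)) ≐ h(h(e)).
MGU = { v := op(h(pair(5,e)),h(h(pair(5,e)))), q := h(pair(5,e)), y1 := pair(5,e), s := pair(5,e) }, so q := h(pair(5,e)).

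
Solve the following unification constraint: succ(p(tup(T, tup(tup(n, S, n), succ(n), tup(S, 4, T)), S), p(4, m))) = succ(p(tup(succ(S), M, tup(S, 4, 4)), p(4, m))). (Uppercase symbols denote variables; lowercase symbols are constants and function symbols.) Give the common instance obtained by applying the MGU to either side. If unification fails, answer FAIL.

FAIL

Decompose succ/1: p(tup(T, tup(tup(n, S, n), succ(n), tup(S, 4, T)), S), p(4, m)) = p(tup(succ(S), M, tup(S, 4, 4)), p(4, m)).
Decompose p/2: tup(T, tup(tup(n, S, n), succ(n), tup(S, 4, T)), S) = tup(succ(S), M, tup(S, 4, 4)),  p(4, m) = p(4, m).
Decompose tup/3: T = succ(S),  tup(tup(n, S, n), succ(n), tup(S, 4, T)) = M,  S = tup(S, 4, 4).
Bind T := succ(S); substituting into the one remaining equation that mentions T gives: tup(tup(n, S, n), succ(n), tup(S, 4, succ(S))) = M.
Bind M := tup(tup(n, S, n), succ(n), tup(S, 4, succ(S))); no other remaining equation mentions M.
Occurs check fails: S occurs in tup(S, 4, 4); the equation S = tup(S, 4, 4) has no finite solution.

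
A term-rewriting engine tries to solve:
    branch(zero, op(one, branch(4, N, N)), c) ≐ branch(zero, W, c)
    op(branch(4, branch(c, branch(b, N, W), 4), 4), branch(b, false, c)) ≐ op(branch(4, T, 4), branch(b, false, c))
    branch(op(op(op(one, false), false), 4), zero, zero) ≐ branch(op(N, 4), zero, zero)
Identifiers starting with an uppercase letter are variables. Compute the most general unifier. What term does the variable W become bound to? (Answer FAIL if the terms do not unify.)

op(one, branch(4, op(op(one, false), false), op(op(one, false), false)))

Decompose branch/3: zero ≐ zero,  op(one, branch(4, N, N)) ≐ W,  c ≐ c.
Delete trivial equation zero ≐ zero.
Bind W := op(one, branch(4, N, N)); substituting into the one remaining equation that mentions W gives: op(branch(4, branch(c, branch(b, N, op(one, branch(4, N, N))), 4), 4), branch(b, false, c)) ≐ op(branch(4, T, 4), branch(b, false, c)).
Delete trivial equation c ≐ c.
Decompose op/2: branch(4, branch(c, branch(b, N, op(one, branch(4, N, N))), 4), 4) ≐ branch(4, T, 4),  branch(b, false, c) ≐ branch(b, false, c).
Decompose branch/3: 4 ≐ 4,  branch(c, branch(b, N, op(one, branch(4, N, N))), 4) ≐ T,  4 ≐ 4.
Delete trivial equation 4 ≐ 4.
Bind T := branch(c, branch(b, N, op(one, branch(4, N, N))), 4); no other remaining equation mentions T.
Delete trivial equation 4 ≐ 4.
Delete trivial equation branch(b, false, c) ≐ branch(b, false, c).
Decompose branch/3: op(op(op(one, false), false), 4) ≐ op(N, 4),  zero ≐ zero,  zero ≐ zero.
Decompose op/2: op(op(one, false), false) ≐ N,  4 ≐ 4.
Bind N := op(op(one, false), false); no other remaining equation mentions N. Substituting into the earlier bindings gives W := op(one, branch(4, op(op(one, false), false), op(op(one, false), false))), T := branch(c, branch(b, op(op(one, false), false), op(one, branch(4, op(op(one, false), false), op(op(one, false), false)))), 4).
Delete trivial equation 4 ≐ 4.
Delete trivial equation zero ≐ zero.
Delete trivial equation zero ≐ zero.
MGU = { W -> op(one, branch(4, op(op(one, false), false), op(op(one, false), false))), T -> branch(c, branch(b, op(op(one, false), false), op(one, branch(4, op(op(one, false), false), op(op(one, false), false)))), 4), N -> op(op(one, false), false) }, so W -> op(one, branch(4, op(op(one, false), false), op(op(one, false), false))).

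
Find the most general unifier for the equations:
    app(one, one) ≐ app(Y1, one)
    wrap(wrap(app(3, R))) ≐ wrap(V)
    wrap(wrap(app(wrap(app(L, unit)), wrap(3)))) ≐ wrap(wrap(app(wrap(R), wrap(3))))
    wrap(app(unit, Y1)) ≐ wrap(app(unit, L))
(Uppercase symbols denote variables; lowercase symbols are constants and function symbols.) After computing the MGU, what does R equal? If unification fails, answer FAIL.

app(one, unit)

Decompose app/2: one ≐ Y1,  one ≐ one.
Bind Y1 := one; substituting into the one remaining equation that mentions Y1 gives: wrap(app(unit, one)) ≐ wrap(app(unit, L)).
Delete trivial equation one ≐ one.
Decompose wrap/1: wrap(app(3, R)) ≐ V.
Bind V := wrap(app(3, R)); no other remaining equation mentions V.
Decompose wrap/1: wrap(app(wrap(app(L, unit)), wrap(3))) ≐ wrap(app(wrap(R), wrap(3))).
Decompose wrap/1: app(wrap(app(L, unit)), wrap(3)) ≐ app(wrap(R), wrap(3)).
Decompose app/2: wrap(app(L, unit)) ≐ wrap(R),  wrap(3) ≐ wrap(3).
Decompose wrap/1: app(L, unit) ≐ R.
Bind R := app(L, unit); no other remaining equation mentions R. Substituting into the earlier binding gives V := wrap(app(3, app(L, unit))).
Delete trivial equation wrap(3) ≐ wrap(3).
Decompose wrap/1: app(unit, one) ≐ app(unit, L).
Decompose app/2: unit ≐ unit,  one ≐ L.
Delete trivial equation unit ≐ unit.
Bind L := one. Substituting into the earlier bindings gives V := wrap(app(3, app(one, unit))), R := app(one, unit).
MGU = { Y1 ↦ one, V ↦ wrap(app(3, app(one, unit))), R ↦ app(one, unit), L ↦ one }, so R ↦ app(one, unit).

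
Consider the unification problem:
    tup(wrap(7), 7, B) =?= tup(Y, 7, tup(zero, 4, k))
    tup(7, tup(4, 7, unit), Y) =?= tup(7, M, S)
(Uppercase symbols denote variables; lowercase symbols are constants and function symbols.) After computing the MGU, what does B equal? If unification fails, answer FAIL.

Decompose tup/3: wrap(7) =?= Y,  7 =?= 7,  B =?= tup(zero, 4, k).
Bind Y := wrap(7); substituting into the one remaining equation that mentions Y gives: tup(7, tup(4, 7, unit), wrap(7)) =?= tup(7, M, S).
Delete trivial equation 7 =?= 7.
Bind B := tup(zero, 4, k); no other remaining equation mentions B.
Decompose tup/3: 7 =?= 7,  tup(4, 7, unit) =?= M,  wrap(7) =?= S.
Delete trivial equation 7 =?= 7.
Bind M := tup(4, 7, unit); no other remaining equation mentions M.
Bind S := wrap(7).
MGU = { Y -> wrap(7), B -> tup(zero, 4, k), M -> tup(4, 7, unit), S -> wrap(7) }, so B -> tup(zero, 4, k).

tup(zero, 4, k)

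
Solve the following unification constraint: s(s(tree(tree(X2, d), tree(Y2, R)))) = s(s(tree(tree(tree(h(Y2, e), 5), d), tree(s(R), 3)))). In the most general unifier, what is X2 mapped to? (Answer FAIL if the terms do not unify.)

Decompose s/1: s(tree(tree(X2, d), tree(Y2, R))) = s(tree(tree(tree(h(Y2, e), 5), d), tree(s(R), 3))).
Decompose s/1: tree(tree(X2, d), tree(Y2, R)) = tree(tree(tree(h(Y2, e), 5), d), tree(s(R), 3)).
Decompose tree/2: tree(X2, d) = tree(tree(h(Y2, e), 5), d),  tree(Y2, R) = tree(s(R), 3).
Decompose tree/2: X2 = tree(h(Y2, e), 5),  d = d.
Bind X2 := tree(h(Y2, e), 5); no other remaining equation mentions X2.
Delete trivial equation d = d.
Decompose tree/2: Y2 = s(R),  R = 3.
Bind Y2 := s(R); no other remaining equation mentions Y2. Substituting into the earlier binding gives X2 := tree(h(s(R), e), 5).
Bind R := 3. Substituting into the earlier bindings gives X2 := tree(h(s(3), e), 5), Y2 := s(3).
MGU = { X2 -> tree(h(s(3), e), 5), Y2 -> s(3), R -> 3 }, so X2 -> tree(h(s(3), e), 5).

tree(h(s(3), e), 5)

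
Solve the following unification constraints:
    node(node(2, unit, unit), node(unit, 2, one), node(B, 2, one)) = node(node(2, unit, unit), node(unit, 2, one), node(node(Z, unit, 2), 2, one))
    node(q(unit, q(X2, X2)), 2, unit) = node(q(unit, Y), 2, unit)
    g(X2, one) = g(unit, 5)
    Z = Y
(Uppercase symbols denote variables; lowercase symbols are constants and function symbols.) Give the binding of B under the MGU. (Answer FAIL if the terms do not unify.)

FAIL

Decompose node/3: node(2, unit, unit) = node(2, unit, unit),  node(unit, 2, one) = node(unit, 2, one),  node(B, 2, one) = node(node(Z, unit, 2), 2, one).
Delete trivial equation node(2, unit, unit) = node(2, unit, unit).
Delete trivial equation node(unit, 2, one) = node(unit, 2, one).
Decompose node/3: B = node(Z, unit, 2),  2 = 2,  one = one.
Bind B := node(Z, unit, 2); no other remaining equation mentions B.
Delete trivial equation 2 = 2.
Delete trivial equation one = one.
Decompose node/3: q(unit, q(X2, X2)) = q(unit, Y),  2 = 2,  unit = unit.
Decompose q/2: unit = unit,  q(X2, X2) = Y.
Delete trivial equation unit = unit.
Bind Y := q(X2, X2); substituting into the one remaining equation that mentions Y gives: Z = q(X2, X2).
Delete trivial equation 2 = 2.
Delete trivial equation unit = unit.
Decompose g/2: X2 = unit,  one = 5.
Bind X2 := unit; substituting into the one remaining equation that mentions X2 gives: Z = q(unit, unit). Substituting into the earlier binding gives Y := q(unit, unit).
Clash: constants one and 5 differ; no unifier exists.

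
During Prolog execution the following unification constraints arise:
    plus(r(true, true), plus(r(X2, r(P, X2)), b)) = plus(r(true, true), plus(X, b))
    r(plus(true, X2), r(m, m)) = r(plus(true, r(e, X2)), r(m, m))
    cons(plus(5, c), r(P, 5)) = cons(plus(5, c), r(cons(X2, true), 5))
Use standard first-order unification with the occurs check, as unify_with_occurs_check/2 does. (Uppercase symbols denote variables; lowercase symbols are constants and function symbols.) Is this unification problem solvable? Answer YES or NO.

NO

Decompose plus/2: r(true, true) = r(true, true),  plus(r(X2, r(P, X2)), b) = plus(X, b).
Delete trivial equation r(true, true) = r(true, true).
Decompose plus/2: r(X2, r(P, X2)) = X,  b = b.
Bind X := r(X2, r(P, X2)); no other remaining equation mentions X.
Delete trivial equation b = b.
Decompose r/2: plus(true, X2) = plus(true, r(e, X2)),  r(m, m) = r(m, m).
Decompose plus/2: true = true,  X2 = r(e, X2).
Delete trivial equation true = true.
Occurs check fails: X2 occurs in r(e, X2); the equation X2 = r(e, X2) has no finite solution.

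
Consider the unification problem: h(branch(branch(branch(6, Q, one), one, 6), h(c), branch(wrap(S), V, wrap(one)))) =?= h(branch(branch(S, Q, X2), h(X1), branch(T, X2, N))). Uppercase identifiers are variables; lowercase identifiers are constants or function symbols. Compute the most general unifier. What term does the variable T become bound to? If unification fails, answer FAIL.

Decompose h/1: branch(branch(branch(6, Q, one), one, 6), h(c), branch(wrap(S), V, wrap(one))) =?= branch(branch(S, Q, X2), h(X1), branch(T, X2, N)).
Decompose branch/3: branch(branch(6, Q, one), one, 6) =?= branch(S, Q, X2),  h(c) =?= h(X1),  branch(wrap(S), V, wrap(one)) =?= branch(T, X2, N).
Decompose branch/3: branch(6, Q, one) =?= S,  one =?= Q,  6 =?= X2.
Bind S := branch(6, Q, one); substituting into the one remaining equation that mentions S gives: branch(wrap(branch(6, Q, one)), V, wrap(one)) =?= branch(T, X2, N).
Bind Q := one; substituting into the one remaining equation that mentions Q gives: branch(wrap(branch(6, one, one)), V, wrap(one)) =?= branch(T, X2, N). Substituting into the earlier binding gives S := branch(6, one, one).
Bind X2 := 6; substituting into the one remaining equation that mentions X2 gives: branch(wrap(branch(6, one, one)), V, wrap(one)) =?= branch(T, 6, N).
Decompose h/1: c =?= X1.
Bind X1 := c; no other remaining equation mentions X1.
Decompose branch/3: wrap(branch(6, one, one)) =?= T,  V =?= 6,  wrap(one) =?= N.
Bind T := wrap(branch(6, one, one)); no other remaining equation mentions T.
Bind V := 6; no other remaining equation mentions V.
Bind N := wrap(one).
MGU = { S := branch(6, one, one), Q := one, X2 := 6, X1 := c, T := wrap(branch(6, one, one)), V := 6, N := wrap(one) }, so T := wrap(branch(6, one, one)).

wrap(branch(6, one, one))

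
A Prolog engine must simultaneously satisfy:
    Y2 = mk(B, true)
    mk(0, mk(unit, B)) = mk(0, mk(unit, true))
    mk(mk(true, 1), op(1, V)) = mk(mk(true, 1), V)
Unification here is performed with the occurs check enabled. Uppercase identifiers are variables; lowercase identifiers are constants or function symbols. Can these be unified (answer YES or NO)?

NO

Bind Y2 := mk(B, true); no other remaining equation mentions Y2.
Decompose mk/2: 0 = 0,  mk(unit, B) = mk(unit, true).
Delete trivial equation 0 = 0.
Decompose mk/2: unit = unit,  B = true.
Delete trivial equation unit = unit.
Bind B := true; no other remaining equation mentions B. Substituting into the earlier binding gives Y2 := mk(true, true).
Decompose mk/2: mk(true, 1) = mk(true, 1),  op(1, V) = V.
Delete trivial equation mk(true, 1) = mk(true, 1).
Occurs check fails: V occurs in op(1, V); the equation V = op(1, V) has no finite solution.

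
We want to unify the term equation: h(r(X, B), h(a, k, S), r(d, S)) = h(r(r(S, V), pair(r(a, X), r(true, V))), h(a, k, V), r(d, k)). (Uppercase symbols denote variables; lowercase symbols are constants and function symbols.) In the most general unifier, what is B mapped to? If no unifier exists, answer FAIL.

Decompose h/3: r(X, B) = r(r(S, V), pair(r(a, X), r(true, V))),  h(a, k, S) = h(a, k, V),  r(d, S) = r(d, k).
Decompose r/2: X = r(S, V),  B = pair(r(a, X), r(true, V)).
Bind X := r(S, V); substituting into the one remaining equation that mentions X gives: B = pair(r(a, r(S, V)), r(true, V)).
Bind B := pair(r(a, r(S, V)), r(true, V)); no other remaining equation mentions B.
Decompose h/3: a = a,  k = k,  S = V.
Delete trivial equation a = a.
Delete trivial equation k = k.
Bind S := V; substituting into the remaining equation gives: r(d, V) = r(d, k). Substituting into the earlier bindings gives X := r(V, V), B := pair(r(a, r(V, V)), r(true, V)).
Decompose r/2: d = d,  V = k.
Delete trivial equation d = d.
Bind V := k. Substituting into the earlier bindings gives X := r(k, k), B := pair(r(a, r(k, k)), r(true, k)), S := k.
MGU = { X -> r(k, k), B -> pair(r(a, r(k, k)), r(true, k)), S -> k, V -> k }, so B -> pair(r(a, r(k, k)), r(true, k)).

pair(r(a, r(k, k)), r(true, k))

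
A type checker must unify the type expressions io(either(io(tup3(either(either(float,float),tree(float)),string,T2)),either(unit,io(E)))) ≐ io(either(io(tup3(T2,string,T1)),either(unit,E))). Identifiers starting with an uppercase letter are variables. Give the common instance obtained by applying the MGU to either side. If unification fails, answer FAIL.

Decompose io/1: either(io(tup3(either(either(float,float),tree(float)),string,T2)),either(unit,io(E))) ≐ either(io(tup3(T2,string,T1)),either(unit,E)).
Decompose either/2: io(tup3(either(either(float,float),tree(float)),string,T2)) ≐ io(tup3(T2,string,T1)),  either(unit,io(E)) ≐ either(unit,E).
Decompose io/1: tup3(either(either(float,float),tree(float)),string,T2) ≐ tup3(T2,string,T1).
Decompose tup3/3: either(either(float,float),tree(float)) ≐ T2,  string ≐ string,  T2 ≐ T1.
Bind T2 := either(either(float,float),tree(float)); substituting into the one remaining equation that mentions T2 gives: either(either(float,float),tree(float)) ≐ T1.
Delete trivial equation string ≐ string.
Bind T1 := either(either(float,float),tree(float)); no other remaining equation mentions T1.
Decompose either/2: unit ≐ unit,  io(E) ≐ E.
Delete trivial equation unit ≐ unit.
Occurs check fails: E occurs in io(E); the equation E ≐ io(E) has no finite solution.

FAIL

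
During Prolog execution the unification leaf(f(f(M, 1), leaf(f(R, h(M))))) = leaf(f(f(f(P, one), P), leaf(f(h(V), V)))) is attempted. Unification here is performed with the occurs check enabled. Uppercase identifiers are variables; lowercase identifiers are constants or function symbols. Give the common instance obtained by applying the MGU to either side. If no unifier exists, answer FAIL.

leaf(f(f(f(1, one), 1), leaf(f(h(h(f(1, one))), h(f(1, one))))))

Decompose leaf/1: f(f(M, 1), leaf(f(R, h(M)))) = f(f(f(P, one), P), leaf(f(h(V), V))).
Decompose f/2: f(M, 1) = f(f(P, one), P),  leaf(f(R, h(M))) = leaf(f(h(V), V)).
Decompose f/2: M = f(P, one),  1 = P.
Bind M := f(P, one); substituting into the one remaining equation that mentions M gives: leaf(f(R, h(f(P, one)))) = leaf(f(h(V), V)).
Bind P := 1; substituting into the remaining equation gives: leaf(f(R, h(f(1, one)))) = leaf(f(h(V), V)). Substituting into the earlier binding gives M := f(1, one).
Decompose leaf/1: f(R, h(f(1, one))) = f(h(V), V).
Decompose f/2: R = h(V),  h(f(1, one)) = V.
Bind R := h(V); no other remaining equation mentions R.
Bind V := h(f(1, one)). Substituting into the earlier binding gives R := h(h(f(1, one))).
Applying the MGU to either side gives leaf(f(f(f(1, one), 1), leaf(f(h(h(f(1, one))), h(f(1, one)))))).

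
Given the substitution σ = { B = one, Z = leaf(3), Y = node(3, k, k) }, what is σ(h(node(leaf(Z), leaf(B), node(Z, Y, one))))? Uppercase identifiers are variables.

Replace each occurrence of B with one.
Replace each occurrence of Z with leaf(3).
Replace each occurrence of Y with node(3, k, k).
Result: h(node(leaf(leaf(3)), leaf(one), node(leaf(3), node(3, k, k), one))).

h(node(leaf(leaf(3)), leaf(one), node(leaf(3), node(3, k, k), one)))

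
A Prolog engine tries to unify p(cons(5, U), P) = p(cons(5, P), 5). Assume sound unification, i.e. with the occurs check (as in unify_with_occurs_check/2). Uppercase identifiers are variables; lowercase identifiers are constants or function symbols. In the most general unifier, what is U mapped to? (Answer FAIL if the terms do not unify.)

5

Decompose p/2: cons(5, U) = cons(5, P),  P = 5.
Decompose cons/2: 5 = 5,  U = P.
Delete trivial equation 5 = 5.
Bind U := P; no other remaining equation mentions U.
Bind P := 5. Substituting into the earlier binding gives U := 5.
MGU = { U ↦ 5, P ↦ 5 }, so U ↦ 5.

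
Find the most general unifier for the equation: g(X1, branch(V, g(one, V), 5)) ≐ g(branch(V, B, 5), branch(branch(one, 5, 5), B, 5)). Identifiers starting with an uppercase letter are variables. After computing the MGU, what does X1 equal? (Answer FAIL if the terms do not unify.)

branch(branch(one, 5, 5), g(one, branch(one, 5, 5)), 5)

Decompose g/2: X1 ≐ branch(V, B, 5),  branch(V, g(one, V), 5) ≐ branch(branch(one, 5, 5), B, 5).
Bind X1 := branch(V, B, 5); no other remaining equation mentions X1.
Decompose branch/3: V ≐ branch(one, 5, 5),  g(one, V) ≐ B,  5 ≐ 5.
Bind V := branch(one, 5, 5); substituting into the one remaining equation that mentions V gives: g(one, branch(one, 5, 5)) ≐ B. Substituting into the earlier binding gives X1 := branch(branch(one, 5, 5), B, 5).
Bind B := g(one, branch(one, 5, 5)); no other remaining equation mentions B. Substituting into the earlier binding gives X1 := branch(branch(one, 5, 5), g(one, branch(one, 5, 5)), 5).
Delete trivial equation 5 ≐ 5.
MGU = { X1 := branch(branch(one, 5, 5), g(one, branch(one, 5, 5)), 5), V := branch(one, 5, 5), B := g(one, branch(one, 5, 5)) }, so X1 := branch(branch(one, 5, 5), g(one, branch(one, 5, 5)), 5).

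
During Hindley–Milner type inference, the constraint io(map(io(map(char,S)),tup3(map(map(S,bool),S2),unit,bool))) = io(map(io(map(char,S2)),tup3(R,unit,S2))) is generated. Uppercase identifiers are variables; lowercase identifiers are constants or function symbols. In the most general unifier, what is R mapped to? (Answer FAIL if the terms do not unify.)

map(map(bool,bool),bool)

Decompose io/1: map(io(map(char,S)),tup3(map(map(S,bool),S2),unit,bool)) = map(io(map(char,S2)),tup3(R,unit,S2)).
Decompose map/2: io(map(char,S)) = io(map(char,S2)),  tup3(map(map(S,bool),S2),unit,bool) = tup3(R,unit,S2).
Decompose io/1: map(char,S) = map(char,S2).
Decompose map/2: char = char,  S = S2.
Delete trivial equation char = char.
Bind S := S2; substituting into the remaining equation gives: tup3(map(map(S2,bool),S2),unit,bool) = tup3(R,unit,S2).
Decompose tup3/3: map(map(S2,bool),S2) = R,  unit = unit,  bool = S2.
Bind R := map(map(S2,bool),S2); no other remaining equation mentions R.
Delete trivial equation unit = unit.
Bind S2 := bool. Substituting into the earlier bindings gives S := bool, R := map(map(bool,bool),bool).
MGU = { S -> bool, R -> map(map(bool,bool),bool), S2 -> bool }, so R -> map(map(bool,bool),bool).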